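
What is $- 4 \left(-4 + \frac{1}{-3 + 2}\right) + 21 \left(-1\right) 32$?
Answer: $-652$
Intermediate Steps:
$- 4 \left(-4 + \frac{1}{-3 + 2}\right) + 21 \left(-1\right) 32 = - 4 \left(-4 + \frac{1}{-1}\right) - 672 = - 4 \left(-4 - 1\right) - 672 = \left(-4\right) \left(-5\right) - 672 = 20 - 672 = -652$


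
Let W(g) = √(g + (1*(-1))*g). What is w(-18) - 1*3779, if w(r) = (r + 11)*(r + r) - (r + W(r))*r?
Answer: -3851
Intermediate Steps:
W(g) = 0 (W(g) = √(g - g) = √0 = 0)
w(r) = -r² + 2*r*(11 + r) (w(r) = (r + 11)*(r + r) - (r + 0)*r = (11 + r)*(2*r) - r*r = 2*r*(11 + r) - r² = -r² + 2*r*(11 + r))
w(-18) - 1*3779 = -18*(22 - 18) - 1*3779 = -18*4 - 3779 = -72 - 3779 = -3851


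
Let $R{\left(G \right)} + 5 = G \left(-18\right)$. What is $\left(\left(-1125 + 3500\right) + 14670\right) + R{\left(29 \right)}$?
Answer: $16518$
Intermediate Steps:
$R{\left(G \right)} = -5 - 18 G$ ($R{\left(G \right)} = -5 + G \left(-18\right) = -5 - 18 G$)
$\left(\left(-1125 + 3500\right) + 14670\right) + R{\left(29 \right)} = \left(\left(-1125 + 3500\right) + 14670\right) - 527 = \left(2375 + 14670\right) - 527 = 17045 - 527 = 16518$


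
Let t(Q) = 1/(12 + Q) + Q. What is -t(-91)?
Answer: 7190/79 ≈ 91.013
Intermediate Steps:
t(Q) = Q + 1/(12 + Q)
-t(-91) = -(1 + (-91)² + 12*(-91))/(12 - 91) = -(1 + 8281 - 1092)/(-79) = -(-1)*7190/79 = -1*(-7190/79) = 7190/79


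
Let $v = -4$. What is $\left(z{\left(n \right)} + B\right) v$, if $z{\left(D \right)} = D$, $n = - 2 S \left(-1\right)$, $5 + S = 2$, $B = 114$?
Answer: $-432$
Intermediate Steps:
$S = -3$ ($S = -5 + 2 = -3$)
$n = -6$ ($n = \left(-2\right) \left(-3\right) \left(-1\right) = 6 \left(-1\right) = -6$)
$\left(z{\left(n \right)} + B\right) v = \left(-6 + 114\right) \left(-4\right) = 108 \left(-4\right) = -432$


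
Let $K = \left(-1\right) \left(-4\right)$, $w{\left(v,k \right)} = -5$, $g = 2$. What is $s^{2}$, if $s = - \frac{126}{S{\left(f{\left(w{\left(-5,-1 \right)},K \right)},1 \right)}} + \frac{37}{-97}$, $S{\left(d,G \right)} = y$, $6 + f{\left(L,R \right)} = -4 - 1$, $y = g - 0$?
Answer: $\frac{37797904}{9409} \approx 4017.2$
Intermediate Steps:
$K = 4$
$y = 2$ ($y = 2 - 0 = 2 + 0 = 2$)
$f{\left(L,R \right)} = -11$ ($f{\left(L,R \right)} = -6 - 5 = -11$)
$S{\left(d,G \right)} = 2$
$s = - \frac{6148}{97}$ ($s = - \frac{126}{2} + \frac{37}{-97} = \left(-126\right) \frac{1}{2} + 37 \left(- \frac{1}{97}\right) = -63 - \frac{37}{97} = - \frac{6148}{97} \approx -63.381$)
$s^{2} = \left(- \frac{6148}{97}\right)^{2} = \frac{37797904}{9409}$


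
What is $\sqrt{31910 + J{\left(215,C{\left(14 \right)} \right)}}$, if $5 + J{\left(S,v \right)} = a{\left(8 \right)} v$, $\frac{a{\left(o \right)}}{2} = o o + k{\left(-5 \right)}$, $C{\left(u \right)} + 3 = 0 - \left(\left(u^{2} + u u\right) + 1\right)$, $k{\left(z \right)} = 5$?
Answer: $57 i \sqrt{7} \approx 150.81 i$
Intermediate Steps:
$C{\left(u \right)} = -4 - 2 u^{2}$ ($C{\left(u \right)} = -3 + \left(0 - \left(\left(u^{2} + u u\right) + 1\right)\right) = -3 + \left(0 - \left(\left(u^{2} + u^{2}\right) + 1\right)\right) = -3 + \left(0 - \left(2 u^{2} + 1\right)\right) = -3 + \left(0 - \left(1 + 2 u^{2}\right)\right) = -3 - \left(1 + 2 u^{2}\right) = -4 - 2 u^{2}$)
$a{\left(o \right)} = 10 + 2 o^{2}$ ($a{\left(o \right)} = 2 \left(o o + 5\right) = 2 \left(o^{2} + 5\right) = 2 \left(5 + o^{2}\right) = 10 + 2 o^{2}$)
$J{\left(S,v \right)} = -5 + 138 v$ ($J{\left(S,v \right)} = -5 + \left(10 + 2 \cdot 8^{2}\right) v = -5 + \left(10 + 2 \cdot 64\right) v = -5 + \left(10 + 128\right) v = -5 + 138 v$)
$\sqrt{31910 + J{\left(215,C{\left(14 \right)} \right)}} = \sqrt{31910 + \left(-5 + 138 \left(-4 - 2 \cdot 14^{2}\right)\right)} = \sqrt{31910 + \left(-5 + 138 \left(-4 - 392\right)\right)} = \sqrt{31910 + \left(-5 + 138 \left(-396\right)\right)} = \sqrt{31910 - 54653} = \sqrt{-22743} = 57 i \sqrt{7}$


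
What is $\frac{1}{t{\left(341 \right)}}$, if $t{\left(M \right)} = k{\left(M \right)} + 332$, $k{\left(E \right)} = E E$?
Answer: $\frac{1}{116613} \approx 8.5754 \cdot 10^{-6}$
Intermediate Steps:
$k{\left(E \right)} = E^{2}$
$t{\left(M \right)} = 332 + M^{2}$ ($t{\left(M \right)} = M^{2} + 332 = 332 + M^{2}$)
$\frac{1}{t{\left(341 \right)}} = \frac{1}{332 + 341^{2}} = \frac{1}{332 + 116281} = \frac{1}{116613}$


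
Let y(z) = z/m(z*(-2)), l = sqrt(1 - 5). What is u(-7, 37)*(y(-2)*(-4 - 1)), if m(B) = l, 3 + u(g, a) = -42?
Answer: 225*I ≈ 225.0*I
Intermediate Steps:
u(g, a) = -45 (u(g, a) = -3 - 42 = -45)
l = 2*I (l = sqrt(-4) = 2*I ≈ 2.0*I)
m(B) = 2*I
y(z) = -I*z/2 (y(z) = z/((2*I)) = z*(-I/2) = -I*z/2)
u(-7, 37)*(y(-2)*(-4 - 1)) = -45*(-1/2*I*(-2))*(-4 - 1) = -45*I*(-5) = -(-225)*I = 225*I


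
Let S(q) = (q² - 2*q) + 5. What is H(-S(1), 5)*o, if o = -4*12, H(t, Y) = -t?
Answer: -192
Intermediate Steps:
S(q) = 5 + q² - 2*q
o = -48
H(-S(1), 5)*o = -(-1)*(5 + 1² - 2*1)*(-48) = -(-1)*(5 + 1 - 2)*(-48) = -(-1)*4*(-48) = -1*(-4)*(-48) = 4*(-48) = -192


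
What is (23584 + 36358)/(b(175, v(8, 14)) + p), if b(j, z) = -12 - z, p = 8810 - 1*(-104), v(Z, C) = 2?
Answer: 29971/4450 ≈ 6.7351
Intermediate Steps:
p = 8914 (p = 8810 + 104 = 8914)
(23584 + 36358)/(b(175, v(8, 14)) + p) = (23584 + 36358)/((-12 - 1*2) + 8914) = 59942/((-12 - 2) + 8914) = 59942/(-14 + 8914) = 59942/8900 = 59942*(1/8900) = 29971/4450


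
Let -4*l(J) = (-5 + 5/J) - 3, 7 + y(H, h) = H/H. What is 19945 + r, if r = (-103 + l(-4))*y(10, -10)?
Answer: 164393/8 ≈ 20549.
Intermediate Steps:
y(H, h) = -6 (y(H, h) = -7 + H/H = -7 + 1 = -6)
l(J) = 2 - 5/(4*J) (l(J) = -((-5 + 5/J) - 3)/4 = -(-8 + 5/J)/4 = 2 - 5/(4*J))
r = 4833/8 (r = (-103 + (2 - 5/4/(-4)))*(-6) = (-103 + (2 - 5/4*(-¼)))*(-6) = (-103 + (2 + 5/16))*(-6) = (-103 + 37/16)*(-6) = -1611/16*(-6) = 4833/8 ≈ 604.13)
19945 + r = 19945 + 4833/8 = 164393/8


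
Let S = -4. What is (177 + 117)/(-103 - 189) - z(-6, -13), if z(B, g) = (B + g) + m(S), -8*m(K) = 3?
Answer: 10727/584 ≈ 18.368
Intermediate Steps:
m(K) = -3/8 (m(K) = -⅛*3 = -3/8)
z(B, g) = -3/8 + B + g (z(B, g) = (B + g) - 3/8 = -3/8 + B + g)
(177 + 117)/(-103 - 189) - z(-6, -13) = (177 + 117)/(-103 - 189) - (-3/8 - 6 - 13) = 294/(-292) - 1*(-155/8) = 294*(-1/292) + 155/8 = -147/146 + 155/8 = 10727/584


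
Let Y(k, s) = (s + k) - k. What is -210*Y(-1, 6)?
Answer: -1260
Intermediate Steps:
Y(k, s) = s (Y(k, s) = (k + s) - k = s)
-210*Y(-1, 6) = -210*6 = -1260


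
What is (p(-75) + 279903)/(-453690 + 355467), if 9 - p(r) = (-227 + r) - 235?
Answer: -93483/32741 ≈ -2.8552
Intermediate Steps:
p(r) = 471 - r (p(r) = 9 - ((-227 + r) - 235) = 9 - (-462 + r) = 9 + (462 - r) = 471 - r)
(p(-75) + 279903)/(-453690 + 355467) = ((471 - 1*(-75)) + 279903)/(-453690 + 355467) = ((471 + 75) + 279903)/(-98223) = (546 + 279903)*(-1/98223) = 280449*(-1/98223) = -93483/32741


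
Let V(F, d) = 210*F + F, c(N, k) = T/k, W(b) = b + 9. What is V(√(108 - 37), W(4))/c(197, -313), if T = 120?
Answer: -66043*√71/120 ≈ -4637.4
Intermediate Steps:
W(b) = 9 + b
c(N, k) = 120/k
V(F, d) = 211*F
V(√(108 - 37), W(4))/c(197, -313) = (211*√(108 - 37))/((120/(-313))) = (211*√71)/((120*(-1/313))) = (211*√71)/(-120/313) = (211*√71)*(-313/120) = -66043*√71/120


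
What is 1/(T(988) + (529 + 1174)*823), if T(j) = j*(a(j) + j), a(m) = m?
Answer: 1/3353857 ≈ 2.9816e-7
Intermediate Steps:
T(j) = 2*j² (T(j) = j*(j + j) = j*(2*j) = 2*j²)
1/(T(988) + (529 + 1174)*823) = 1/(2*988² + (529 + 1174)*823) = 1/(2*976144 + 1703*823) = 1/(1952288 + 1401569) = 1/3353857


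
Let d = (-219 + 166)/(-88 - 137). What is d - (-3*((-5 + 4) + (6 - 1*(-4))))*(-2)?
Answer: -12097/225 ≈ -53.764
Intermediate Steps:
d = 53/225 (d = -53/(-225) = -53*(-1/225) = 53/225 ≈ 0.23556)
d - (-3*((-5 + 4) + (6 - 1*(-4))))*(-2) = 53/225 - (-3*((-5 + 4) + (6 - 1*(-4))))*(-2) = 53/225 - (-3*(-1 + (6 + 4)))*(-2) = 53/225 - (-3*(-1 + 10))*(-2) = 53/225 - (-3*9)*(-2) = 53/225 - (-27)*(-2) = 53/225 - 1*54 = 53/225 - 54 = -12097/225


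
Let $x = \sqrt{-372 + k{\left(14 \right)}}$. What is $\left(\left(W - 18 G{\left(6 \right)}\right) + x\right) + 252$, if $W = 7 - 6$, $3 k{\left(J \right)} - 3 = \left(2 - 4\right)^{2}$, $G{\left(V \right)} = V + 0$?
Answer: $145 + \frac{i \sqrt{3327}}{3} \approx 145.0 + 19.227 i$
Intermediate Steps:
$G{\left(V \right)} = V$
$k{\left(J \right)} = \frac{7}{3}$ ($k{\left(J \right)} = 1 + \frac{\left(2 - 4\right)^{2}}{3} = 1 + \frac{\left(-2\right)^{2}}{3} = 1 + \frac{1}{3} \cdot 4 = 1 + \frac{4}{3} = \frac{7}{3}$)
$W = 1$ ($W = 7 - 6 = 1$)
$x = \frac{i \sqrt{3327}}{3}$ ($x = \sqrt{-372 + \frac{7}{3}} = \sqrt{- \frac{1109}{3}} = \frac{i \sqrt{3327}}{3} \approx 19.227 i$)
$\left(\left(W - 18 G{\left(6 \right)}\right) + x\right) + 252 = \left(\left(1 - 108\right) + \frac{i \sqrt{3327}}{3}\right) + 252 = \left(-107 + \frac{i \sqrt{3327}}{3}\right) + 252 = 145 + \frac{i \sqrt{3327}}{3}$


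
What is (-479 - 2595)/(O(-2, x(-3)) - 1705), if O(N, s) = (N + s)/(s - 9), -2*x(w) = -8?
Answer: 15370/8527 ≈ 1.8025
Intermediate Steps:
x(w) = 4 (x(w) = -1/2*(-8) = 4)
O(N, s) = (N + s)/(-9 + s)
(-479 - 2595)/(O(-2, x(-3)) - 1705) = (-479 - 2595)/((-2 + 4)/(-9 + 4) - 1705) = -3074/(2/(-5) - 1705) = -3074/(-1/5*2 - 1705) = -3074/(-2/5 - 1705) = -3074/(-8527/5) = -3074*(-5/8527) = 15370/8527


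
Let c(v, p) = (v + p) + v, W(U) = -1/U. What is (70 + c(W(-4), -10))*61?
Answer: 7381/2 ≈ 3690.5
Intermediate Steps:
c(v, p) = p + 2*v (c(v, p) = (p + v) + v = p + 2*v)
(70 + c(W(-4), -10))*61 = (70 + (-10 + 2*(-1/(-4))))*61 = (70 + (-10 + 2*(-1*(-1/4))))*61 = (70 + (-10 + 2*(1/4)))*61 = (70 + (-10 + 1/2))*61 = (70 - 19/2)*61 = (121/2)*61 = 7381/2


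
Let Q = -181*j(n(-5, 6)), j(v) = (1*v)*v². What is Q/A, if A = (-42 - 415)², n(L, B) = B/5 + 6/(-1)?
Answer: 2502144/26106125 ≈ 0.095845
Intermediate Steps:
n(L, B) = -6 + B/5 (n(L, B) = B*(⅕) + 6*(-1) = B/5 - 6 = -6 + B/5)
j(v) = v³ (j(v) = v*v² = v³)
A = 208849 (A = (-457)² = 208849)
Q = 2502144/125 (Q = -181*(-6 + (⅕)*6)³ = -181*(-6 + 6/5)³ = -181*(-24/5)³ = -181*(-13824/125) = 2502144/125 ≈ 20017.)
Q/A = (2502144/125)/208849 = (2502144/125)*(1/208849) = 2502144/26106125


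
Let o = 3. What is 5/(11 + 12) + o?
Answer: 74/23 ≈ 3.2174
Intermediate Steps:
5/(11 + 12) + o = 5/(11 + 12) + 3 = 5/23 + 3 = 74/23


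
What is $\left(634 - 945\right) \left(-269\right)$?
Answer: $83659$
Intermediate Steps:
$\left(634 - 945\right) \left(-269\right) = \left(-311\right) \left(-269\right) = 83659$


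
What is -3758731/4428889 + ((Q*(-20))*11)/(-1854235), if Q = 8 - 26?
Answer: -1397421795245/1642440198983 ≈ -0.85082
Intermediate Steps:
Q = -18
-3758731/4428889 + ((Q*(-20))*11)/(-1854235) = -3758731/4428889 + (-18*(-20)*11)/(-1854235) = -3758731*1/4428889 + (360*11)*(-1/1854235) = -3758731/4428889 + 3960*(-1/1854235) = -3758731/4428889 - 792/370847 = -1397421795245/1642440198983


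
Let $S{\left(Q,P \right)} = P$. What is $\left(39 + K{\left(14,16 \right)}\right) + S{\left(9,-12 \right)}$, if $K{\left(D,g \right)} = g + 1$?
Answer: $44$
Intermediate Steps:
$K{\left(D,g \right)} = 1 + g$
$\left(39 + K{\left(14,16 \right)}\right) + S{\left(9,-12 \right)} = \left(39 + \left(1 + 16\right)\right) - 12 = \left(39 + 17\right) - 12 = 56 - 12 = 44$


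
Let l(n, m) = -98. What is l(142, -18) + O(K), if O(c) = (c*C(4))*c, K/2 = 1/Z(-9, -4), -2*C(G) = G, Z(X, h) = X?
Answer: -7946/81 ≈ -98.099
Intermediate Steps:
C(G) = -G/2
K = -2/9 (K = 2/(-9) = 2*(-⅑) = -2/9 ≈ -0.22222)
O(c) = -2*c² (O(c) = (c*(-½*4))*c = (c*(-2))*c = (-2*c)*c = -2*c²)
l(142, -18) + O(K) = -98 - 2*(-2/9)² = -98 - 2*4/81 = -98 - 8/81 = -7946/81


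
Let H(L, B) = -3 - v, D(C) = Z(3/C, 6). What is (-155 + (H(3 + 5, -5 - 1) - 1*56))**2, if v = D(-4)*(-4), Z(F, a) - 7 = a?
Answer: 26244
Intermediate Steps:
Z(F, a) = 7 + a
D(C) = 13 (D(C) = 7 + 6 = 13)
v = -52 (v = 13*(-4) = -52)
H(L, B) = 49 (H(L, B) = -3 - 1*(-52) = -3 + 52 = 49)
(-155 + (H(3 + 5, -5 - 1) - 1*56))**2 = (-155 + (49 - 1*56))**2 = (-155 + (49 - 56))**2 = (-155 - 7)**2 = (-162)**2 = 26244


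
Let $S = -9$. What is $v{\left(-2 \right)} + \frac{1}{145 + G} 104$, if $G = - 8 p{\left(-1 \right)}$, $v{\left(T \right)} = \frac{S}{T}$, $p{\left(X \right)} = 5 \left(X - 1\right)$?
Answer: $\frac{2233}{450} \approx 4.9622$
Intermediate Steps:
$p{\left(X \right)} = -5 + 5 X$ ($p{\left(X \right)} = 5 \left(-1 + X\right) = -5 + 5 X$)
$v{\left(T \right)} = - \frac{9}{T}$
$G = 80$ ($G = - 8 \left(-5 + 5 \left(-1\right)\right) = - 8 \left(-5 - 5\right) = \left(-8\right) \left(-10\right) = 80$)
$v{\left(-2 \right)} + \frac{1}{145 + G} 104 = - \frac{9}{-2} + \frac{1}{145 + 80} \cdot 104 = \left(-9\right) \left(- \frac{1}{2}\right) + \frac{1}{225} \cdot 104 = \frac{9}{2} + \frac{1}{225} \cdot 104 = \frac{9}{2} + \frac{104}{225} = \frac{2233}{450}$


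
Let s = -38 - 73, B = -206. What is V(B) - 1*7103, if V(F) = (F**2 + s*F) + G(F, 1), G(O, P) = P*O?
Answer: 57993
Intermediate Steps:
G(O, P) = O*P
s = -111
V(F) = F**2 - 110*F (V(F) = (F**2 - 111*F) + F*1 = (F**2 - 111*F) + F = F**2 - 110*F)
V(B) - 1*7103 = -206*(-110 - 206) - 1*7103 = -206*(-316) - 7103 = 65096 - 7103 = 57993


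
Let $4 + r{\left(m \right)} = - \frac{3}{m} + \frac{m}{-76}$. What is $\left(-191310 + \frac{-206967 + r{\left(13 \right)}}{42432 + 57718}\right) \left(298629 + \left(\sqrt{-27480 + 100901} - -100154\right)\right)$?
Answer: $- \frac{1509791212120720067}{19789640} - \frac{3785996925949 \sqrt{73421}}{19789640} \approx -7.6344 \cdot 10^{10}$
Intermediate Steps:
$r{\left(m \right)} = -4 - \frac{3}{m} - \frac{m}{76}$ ($r{\left(m \right)} = -4 + \left(- \frac{3}{m} + \frac{m}{-76}\right) = -4 + \left(- \frac{3}{m} + m \left(- \frac{1}{76}\right)\right) = -4 - \left(\frac{3}{m} + \frac{m}{76}\right) = -4 - \frac{3}{m} - \frac{m}{76}$)
$\left(-191310 + \frac{-206967 + r{\left(13 \right)}}{42432 + 57718}\right) \left(298629 + \left(\sqrt{-27480 + 100901} - -100154\right)\right) = \left(-191310 + \frac{-206967 - \left(\frac{317}{76} + \frac{3}{13}\right)}{42432 + 57718}\right) \left(298629 + \left(\sqrt{-27480 + 100901} - -100154\right)\right) = \left(-191310 + \frac{-206967 - \frac{4349}{988}}{100150}\right) \left(298629 + \left(\sqrt{73421} + 100154\right)\right) = \left(-191310 + \left(-206967 - \frac{4349}{988}\right) \frac{1}{100150}\right) \left(298629 + \left(100154 + \sqrt{73421}\right)\right) = \left(-191310 + \left(-206967 - \frac{4349}{988}\right) \frac{1}{100150}\right) \left(398783 + \sqrt{73421}\right) = \left(-191310 - \frac{40897549}{19789640}\right) \left(398783 + \sqrt{73421}\right) = - \frac{3785996925949 \left(398783 + \sqrt{73421}\right)}{19789640} = - \frac{1509791212120720067}{19789640} - \frac{3785996925949 \sqrt{73421}}{19789640}$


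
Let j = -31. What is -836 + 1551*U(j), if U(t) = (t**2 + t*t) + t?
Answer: 2932105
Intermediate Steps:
U(t) = t + 2*t**2 (U(t) = (t**2 + t**2) + t = 2*t**2 + t = t + 2*t**2)
-836 + 1551*U(j) = -836 + 1551*(-31*(1 + 2*(-31))) = -836 + 1551*(-31*(1 - 62)) = -836 + 1551*(-31*(-61)) = -836 + 1551*1891 = -836 + 2932941 = 2932105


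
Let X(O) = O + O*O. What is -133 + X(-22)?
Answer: 329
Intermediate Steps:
X(O) = O + O²
-133 + X(-22) = -133 - 22*(1 - 22) = -133 - 22*(-21) = -133 + 462 = 329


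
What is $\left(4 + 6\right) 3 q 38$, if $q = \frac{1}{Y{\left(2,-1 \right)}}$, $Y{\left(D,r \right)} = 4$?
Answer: $285$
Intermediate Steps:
$q = \frac{1}{4} \approx 0.25$
$\left(4 + 6\right) 3 q 38 = \left(4 + 6\right) 3 \cdot \frac{1}{4} \cdot 38 = 10 \cdot 3 \cdot \frac{1}{4} \cdot 38 = 30 \cdot \frac{1}{4} \cdot 38 = \frac{15}{2} \cdot 38 = 285$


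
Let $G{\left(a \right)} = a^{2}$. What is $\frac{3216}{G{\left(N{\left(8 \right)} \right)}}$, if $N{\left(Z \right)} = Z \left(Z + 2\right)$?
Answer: $\frac{201}{400} \approx 0.5025$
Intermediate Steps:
$N{\left(Z \right)} = Z \left(2 + Z\right)$
$\frac{3216}{G{\left(N{\left(8 \right)} \right)}} = \frac{3216}{\left(8 \left(2 + 8\right)\right)^{2}} = \frac{3216}{\left(8 \cdot 10\right)^{2}} = \frac{3216}{80^{2}} = \frac{3216}{6400} = 3216 \cdot \frac{1}{6400} = \frac{201}{400}$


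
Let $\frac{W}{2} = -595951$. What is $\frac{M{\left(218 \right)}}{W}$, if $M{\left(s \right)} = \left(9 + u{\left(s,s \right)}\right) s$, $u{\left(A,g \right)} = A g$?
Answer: $- \frac{5181097}{595951} \approx -8.6938$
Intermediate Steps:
$W = -1191902$ ($W = 2 \left(-595951\right) = -1191902$)
$M{\left(s \right)} = s \left(9 + s^{2}\right)$ ($M{\left(s \right)} = \left(9 + s s\right) s = \left(9 + s^{2}\right) s = s \left(9 + s^{2}\right)$)
$\frac{M{\left(218 \right)}}{W} = \frac{218 \left(9 + 218^{2}\right)}{-1191902} = 218 \left(9 + 47524\right) \left(- \frac{1}{1191902}\right) = 218 \cdot 47533 \left(- \frac{1}{1191902}\right) = 10362194 \left(- \frac{1}{1191902}\right) = - \frac{5181097}{595951}$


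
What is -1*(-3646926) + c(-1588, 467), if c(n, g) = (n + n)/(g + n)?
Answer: 4088207222/1121 ≈ 3.6469e+6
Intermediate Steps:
c(n, g) = 2*n/(g + n) (c(n, g) = (2*n)/(g + n) = 2*n/(g + n))
-1*(-3646926) + c(-1588, 467) = -1*(-3646926) + 2*(-1588)/(467 - 1588) = 3646926 + 2*(-1588)/(-1121) = 3646926 + 2*(-1588)*(-1/1121) = 3646926 + 3176/1121 = 4088207222/1121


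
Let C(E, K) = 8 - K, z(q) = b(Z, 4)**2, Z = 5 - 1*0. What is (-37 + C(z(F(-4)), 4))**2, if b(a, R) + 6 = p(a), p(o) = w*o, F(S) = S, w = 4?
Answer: 1089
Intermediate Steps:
Z = 5 (Z = 5 + 0 = 5)
p(o) = 4*o
b(a, R) = -6 + 4*a
z(q) = 196 (z(q) = (-6 + 4*5)**2 = (-6 + 20)**2 = 14**2 = 196)
(-37 + C(z(F(-4)), 4))**2 = (-37 + (8 - 1*4))**2 = (-37 + (8 - 4))**2 = (-37 + 4)**2 = (-33)**2 = 1089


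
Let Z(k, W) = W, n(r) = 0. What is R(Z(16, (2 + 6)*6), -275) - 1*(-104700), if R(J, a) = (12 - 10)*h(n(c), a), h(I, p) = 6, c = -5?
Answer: 104712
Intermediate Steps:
R(J, a) = 12 (R(J, a) = (12 - 10)*6 = 2*6 = 12)
R(Z(16, (2 + 6)*6), -275) - 1*(-104700) = 12 - 1*(-104700) = 12 + 104700 = 104712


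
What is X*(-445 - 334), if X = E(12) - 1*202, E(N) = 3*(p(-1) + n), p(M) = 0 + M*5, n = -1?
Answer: 171380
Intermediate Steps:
p(M) = 5*M (p(M) = 0 + 5*M = 5*M)
E(N) = -18 (E(N) = 3*(5*(-1) - 1) = 3*(-5 - 1) = 3*(-6) = -18)
X = -220 (X = -18 - 1*202 = -18 - 202 = -220)
X*(-445 - 334) = -220*(-445 - 334) = -220*(-779) = 171380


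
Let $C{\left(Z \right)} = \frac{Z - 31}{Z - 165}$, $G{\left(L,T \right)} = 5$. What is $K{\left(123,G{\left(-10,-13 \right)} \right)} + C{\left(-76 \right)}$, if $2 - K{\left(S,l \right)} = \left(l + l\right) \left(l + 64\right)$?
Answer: $- \frac{165701}{241} \approx -687.56$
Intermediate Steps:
$K{\left(S,l \right)} = 2 - 2 l \left(64 + l\right)$ ($K{\left(S,l \right)} = 2 - \left(l + l\right) \left(l + 64\right) = 2 - 2 l \left(64 + l\right)$)
$C{\left(Z \right)} = \frac{-31 + Z}{-165 + Z}$
$K{\left(123,G{\left(-10,-13 \right)} \right)} + C{\left(-76 \right)} = \left(2 - 640 - 2 \cdot 5^{2}\right) + \frac{-31 - 76}{-165 - 76} = \left(2 - 640 - 50\right) + \frac{1}{-241} \left(-107\right) = \left(2 - 640 - 50\right) - - \frac{107}{241} = -688 + \frac{107}{241} = - \frac{165701}{241}$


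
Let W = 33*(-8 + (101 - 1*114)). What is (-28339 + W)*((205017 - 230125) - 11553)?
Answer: 1064342152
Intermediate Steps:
W = -693 (W = 33*(-8 + (101 - 114)) = 33*(-8 - 13) = 33*(-21) = -693)
(-28339 + W)*((205017 - 230125) - 11553) = (-28339 - 693)*((205017 - 230125) - 11553) = -29032*(-25108 - 11553) = -29032*(-36661) = 1064342152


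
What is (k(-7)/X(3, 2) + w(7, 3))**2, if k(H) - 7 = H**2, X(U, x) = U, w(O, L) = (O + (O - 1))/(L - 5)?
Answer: 5329/36 ≈ 148.03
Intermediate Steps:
w(O, L) = (-1 + 2*O)/(-5 + L) (w(O, L) = (O + (-1 + O))/(-5 + L) = (-1 + 2*O)/(-5 + L))
k(H) = 7 + H**2
(k(-7)/X(3, 2) + w(7, 3))**2 = ((7 + (-7)**2)/3 + (-1 + 2*7)/(-5 + 3))**2 = ((7 + 49)*(1/3) + (-1 + 14)/(-2))**2 = (56*(1/3) - 1/2*13)**2 = (56/3 - 13/2)**2 = (73/6)**2 = 5329/36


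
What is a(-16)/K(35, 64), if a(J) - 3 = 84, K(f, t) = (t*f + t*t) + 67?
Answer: 87/6403 ≈ 0.013587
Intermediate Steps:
K(f, t) = 67 + t**2 + f*t (K(f, t) = (f*t + t**2) + 67 = (t**2 + f*t) + 67 = 67 + t**2 + f*t)
a(J) = 87 (a(J) = 3 + 84 = 87)
a(-16)/K(35, 64) = 87/(67 + 64**2 + 35*64) = 87/(67 + 4096 + 2240) = 87/6403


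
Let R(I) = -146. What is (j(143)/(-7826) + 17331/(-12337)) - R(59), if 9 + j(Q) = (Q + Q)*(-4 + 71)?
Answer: 1055714145/7426874 ≈ 142.15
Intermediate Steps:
j(Q) = -9 + 134*Q (j(Q) = -9 + (Q + Q)*(-4 + 71) = -9 + (2*Q)*67 = -9 + 134*Q)
(j(143)/(-7826) + 17331/(-12337)) - R(59) = ((-9 + 134*143)/(-7826) + 17331/(-12337)) - 1*(-146) = ((-9 + 19162)*(-1/7826) + 17331*(-1/12337)) + 146 = (19153*(-1/7826) - 17331/12337) + 146 = (-19153/7826 - 17331/12337) + 146 = -28609459/7426874 + 146 = 1055714145/7426874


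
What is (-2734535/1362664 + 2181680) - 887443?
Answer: 1763607432833/1362664 ≈ 1.2942e+6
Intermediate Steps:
(-2734535/1362664 + 2181680) - 887443 = 2972894060985/1362664 - 887443 = 1763607432833/1362664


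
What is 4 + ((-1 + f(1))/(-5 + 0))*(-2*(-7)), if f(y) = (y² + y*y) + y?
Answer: -8/5 ≈ -1.6000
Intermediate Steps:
f(y) = y + 2*y² (f(y) = (y² + y²) + y = 2*y² + y = y + 2*y²)
4 + ((-1 + f(1))/(-5 + 0))*(-2*(-7)) = 4 + ((-1 + 1*(1 + 2*1))/(-5 + 0))*(-2*(-7)) = 4 + ((-1 + 1*(1 + 2))/(-5))*14 = 4 + ((-1 + 1*3)*(-⅕))*14 = 4 + ((-1 + 3)*(-⅕))*14 = 4 + (2*(-⅕))*14 = 4 - ⅖*14 = 4 - 28/5 = -8/5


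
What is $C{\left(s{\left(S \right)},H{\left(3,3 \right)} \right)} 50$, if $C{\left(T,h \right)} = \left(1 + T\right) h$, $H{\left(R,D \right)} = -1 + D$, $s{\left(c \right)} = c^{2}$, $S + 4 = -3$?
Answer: $5000$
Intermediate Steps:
$S = -7$ ($S = -4 - 3 = -7$)
$C{\left(T,h \right)} = h \left(1 + T\right)$
$C{\left(s{\left(S \right)},H{\left(3,3 \right)} \right)} 50 = \left(-1 + 3\right) \left(1 + \left(-7\right)^{2}\right) 50 = 2 \left(1 + 49\right) 50 = 2 \cdot 50 \cdot 50 = 100 \cdot 50 = 5000$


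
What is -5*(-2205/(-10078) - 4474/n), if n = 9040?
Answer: 6288943/4555256 ≈ 1.3806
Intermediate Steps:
-5*(-2205/(-10078) - 4474/n) = -5*(-2205/(-10078) - 4474/9040) = -5*(-2205*(-1/10078) - 4474*1/9040) = -5*(2205/10078 - 2237/4520) = -5*(-6288943/22776280) = 6288943/4555256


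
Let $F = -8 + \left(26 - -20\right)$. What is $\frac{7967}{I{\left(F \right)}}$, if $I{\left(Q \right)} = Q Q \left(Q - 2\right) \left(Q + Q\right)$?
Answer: $\frac{7967}{3950784} \approx 0.0020166$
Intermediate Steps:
$F = 38$ ($F = -8 + \left(26 + 20\right) = -8 + 46 = 38$)
$I{\left(Q \right)} = 2 Q^{3} \left(-2 + Q\right)$ ($I{\left(Q \right)} = Q^{2} \left(-2 + Q\right) 2 Q = Q^{2} \cdot 2 Q \left(-2 + Q\right) = 2 Q^{3} \left(-2 + Q\right)$)
$\frac{7967}{I{\left(F \right)}} = \frac{7967}{2 \cdot 38^{3} \left(-2 + 38\right)} = \frac{7967}{2 \cdot 54872 \cdot 36} = \frac{7967}{3950784}$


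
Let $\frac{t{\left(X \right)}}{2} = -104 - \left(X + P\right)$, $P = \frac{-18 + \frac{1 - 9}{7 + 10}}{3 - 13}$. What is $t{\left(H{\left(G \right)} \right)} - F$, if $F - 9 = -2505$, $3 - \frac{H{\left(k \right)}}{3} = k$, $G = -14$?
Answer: $\frac{185496}{85} \approx 2182.3$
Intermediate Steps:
$H{\left(k \right)} = 9 - 3 k$
$F = -2496$ ($F = 9 - 2505 = -2496$)
$P = \frac{157}{85}$ ($P = \frac{-18 - \frac{8}{17}}{-10} = \left(-18 - \frac{8}{17}\right) \left(- \frac{1}{10}\right) = \left(- \frac{314}{17}\right) \left(- \frac{1}{10}\right) = \frac{157}{85} \approx 1.8471$)
$t{\left(X \right)} = - \frac{17994}{85} - 2 X$ ($t{\left(X \right)} = 2 \left(-104 - \left(X + \frac{157}{85}\right)\right) = 2 \left(-104 - \left(\frac{157}{85} + X\right)\right) = 2 \left(- \frac{8997}{85} - X\right) = - \frac{17994}{85} - 2 X$)
$t{\left(H{\left(G \right)} \right)} - F = \left(- \frac{17994}{85} - 2 \left(9 - -42\right)\right) - -2496 = \left(- \frac{17994}{85} - 2 \left(9 + 42\right)\right) + 2496 = \left(- \frac{17994}{85} - 102\right) + 2496 = - \frac{26664}{85} + 2496 = \frac{185496}{85}$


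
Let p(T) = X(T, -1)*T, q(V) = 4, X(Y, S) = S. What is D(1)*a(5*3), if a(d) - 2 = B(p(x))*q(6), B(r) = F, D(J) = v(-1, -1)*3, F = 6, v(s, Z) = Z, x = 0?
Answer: -78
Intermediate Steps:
p(T) = -T
D(J) = -3 (D(J) = -1*3 = -3)
B(r) = 6
a(d) = 26 (a(d) = 2 + 6*4 = 2 + 24 = 26)
D(1)*a(5*3) = -3*26 = -78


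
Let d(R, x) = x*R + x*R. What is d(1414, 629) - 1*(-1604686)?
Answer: 3383498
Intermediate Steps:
d(R, x) = 2*R*x (d(R, x) = R*x + R*x = 2*R*x)
d(1414, 629) - 1*(-1604686) = 2*1414*629 - 1*(-1604686) = 1778812 + 1604686 = 3383498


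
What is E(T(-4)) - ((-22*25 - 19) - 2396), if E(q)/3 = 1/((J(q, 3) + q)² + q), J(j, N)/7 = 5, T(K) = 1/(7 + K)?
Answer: 33323662/11239 ≈ 2965.0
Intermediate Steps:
J(j, N) = 35 (J(j, N) = 7*5 = 35)
E(q) = 3/(q + (35 + q)²) (E(q) = 3/((35 + q)² + q) = 3/(q + (35 + q)²))
E(T(-4)) - ((-22*25 - 19) - 2396) = 3/(1/(7 - 4) + (35 + 1/(7 - 4))²) - ((-22*25 - 19) - 2396) = 3/(1/3 + (35 + 1/3)²) - ((-550 - 19) - 2396) = 3/(⅓ + (35 + ⅓)²) - (-569 - 2396) = 3/(⅓ + (106/3)²) - 1*(-2965) = 3/(⅓ + 11236/9) + 2965 = 3/(11239/9) + 2965 = 3*(9/11239) + 2965 = 27/11239 + 2965 = 33323662/11239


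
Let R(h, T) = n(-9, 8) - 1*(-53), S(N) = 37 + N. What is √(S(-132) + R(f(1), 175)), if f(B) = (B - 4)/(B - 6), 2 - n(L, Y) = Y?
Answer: 4*I*√3 ≈ 6.9282*I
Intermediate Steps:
n(L, Y) = 2 - Y
f(B) = (-4 + B)/(-6 + B)
R(h, T) = 47 (R(h, T) = (2 - 1*8) - 1*(-53) = (2 - 8) + 53 = -6 + 53 = 47)
√(S(-132) + R(f(1), 175)) = √((37 - 132) + 47) = √(-95 + 47) = √(-48) = 4*I*√3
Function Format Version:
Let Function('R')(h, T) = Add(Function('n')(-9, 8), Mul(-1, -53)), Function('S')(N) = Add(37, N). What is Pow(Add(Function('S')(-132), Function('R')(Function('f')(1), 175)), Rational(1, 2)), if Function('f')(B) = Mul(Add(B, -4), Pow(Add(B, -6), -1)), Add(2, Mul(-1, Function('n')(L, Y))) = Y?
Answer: Mul(4, I, Pow(3, Rational(1, 2))) ≈ Mul(6.9282, I)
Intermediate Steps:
Function('n')(L, Y) = Add(2, Mul(-1, Y))
Function('f')(B) = Mul(Pow(Add(-6, B), -1), Add(-4, B)) (Function('f')(B) = Mul(Add(-4, B), Pow(Add(-6, B), -1)) = Mul(Pow(Add(-6, B), -1), Add(-4, B)))
Function('R')(h, T) = 47 (Function('R')(h, T) = Add(Add(2, Mul(-1, 8)), Mul(-1, -53)) = Add(Add(2, -8), 53) = Add(-6, 53) = 47)
Pow(Add(Function('S')(-132), Function('R')(Function('f')(1), 175)), Rational(1, 2)) = Pow(Add(Add(37, -132), 47), Rational(1, 2)) = Pow(Add(-95, 47), Rational(1, 2)) = Pow(-48, Rational(1, 2)) = Mul(4, I, Pow(3, Rational(1, 2)))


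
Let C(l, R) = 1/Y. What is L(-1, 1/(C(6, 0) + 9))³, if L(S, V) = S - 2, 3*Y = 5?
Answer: -27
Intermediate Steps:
Y = 5/3 (Y = (⅓)*5 = 5/3 ≈ 1.6667)
C(l, R) = ⅗ (C(l, R) = 1/(5/3) = ⅗)
L(S, V) = -2 + S
L(-1, 1/(C(6, 0) + 9))³ = (-2 - 1)³ = (-3)³ = -27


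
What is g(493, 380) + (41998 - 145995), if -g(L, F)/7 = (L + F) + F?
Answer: -112768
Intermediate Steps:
g(L, F) = -14*F - 7*L (g(L, F) = -7*((L + F) + F) = -7*((F + L) + F) = -7*(L + 2*F) = -14*F - 7*L)
g(493, 380) + (41998 - 145995) = (-14*380 - 7*493) + (41998 - 145995) = (-5320 - 3451) - 103997 = -8771 - 103997 = -112768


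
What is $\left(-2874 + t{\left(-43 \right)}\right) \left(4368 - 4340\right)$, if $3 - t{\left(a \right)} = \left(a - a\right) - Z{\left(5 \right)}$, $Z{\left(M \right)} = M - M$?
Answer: $-80388$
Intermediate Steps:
$Z{\left(M \right)} = 0$
$t{\left(a \right)} = 3$ ($t{\left(a \right)} = 3 - \left(\left(a - a\right) - 0\right) = 3 - \left(0 + 0\right) = 3 - 0 = 3 + 0 = 3$)
$\left(-2874 + t{\left(-43 \right)}\right) \left(4368 - 4340\right) = \left(-2874 + 3\right) \left(4368 - 4340\right) = \left(-2871\right) 28 = -80388$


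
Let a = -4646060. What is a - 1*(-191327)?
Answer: -4454733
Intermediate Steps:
a - 1*(-191327) = -4646060 - 1*(-191327) = -4646060 + 191327 = -4454733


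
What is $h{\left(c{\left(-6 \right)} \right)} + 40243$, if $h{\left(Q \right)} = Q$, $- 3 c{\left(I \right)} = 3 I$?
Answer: $40249$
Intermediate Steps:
$c{\left(I \right)} = - I$ ($c{\left(I \right)} = - \frac{3 I}{3} = - I$)
$h{\left(c{\left(-6 \right)} \right)} + 40243 = \left(-1\right) \left(-6\right) + 40243 = 6 + 40243 = 40249$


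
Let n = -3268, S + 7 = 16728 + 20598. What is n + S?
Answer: 34051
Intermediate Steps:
S = 37319 (S = -7 + (16728 + 20598) = -7 + 37326 = 37319)
n + S = -3268 + 37319 = 34051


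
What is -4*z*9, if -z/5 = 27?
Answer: 4860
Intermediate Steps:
z = -135 (z = -5*27 = -135)
-4*z*9 = -4*(-135)*9 = 540*9 = 4860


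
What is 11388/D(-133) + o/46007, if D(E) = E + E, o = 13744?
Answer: -260135906/6118931 ≈ -42.513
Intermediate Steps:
D(E) = 2*E
11388/D(-133) + o/46007 = 11388/((2*(-133))) + 13744/46007 = 11388/(-266) + 13744*(1/46007) = 11388*(-1/266) + 13744/46007 = -5694/133 + 13744/46007 = -260135906/6118931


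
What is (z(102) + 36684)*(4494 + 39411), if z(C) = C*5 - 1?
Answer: 1632958665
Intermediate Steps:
z(C) = -1 + 5*C (z(C) = 5*C - 1 = -1 + 5*C)
(z(102) + 36684)*(4494 + 39411) = ((-1 + 5*102) + 36684)*(4494 + 39411) = ((-1 + 510) + 36684)*43905 = (509 + 36684)*43905 = 37193*43905 = 1632958665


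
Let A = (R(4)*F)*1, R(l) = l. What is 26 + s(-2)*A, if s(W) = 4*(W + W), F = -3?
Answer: 218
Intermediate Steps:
s(W) = 8*W (s(W) = 4*(2*W) = 8*W)
A = -12 (A = (4*(-3))*1 = -12*1 = -12)
26 + s(-2)*A = 26 + (8*(-2))*(-12) = 26 - 16*(-12) = 26 + 192 = 218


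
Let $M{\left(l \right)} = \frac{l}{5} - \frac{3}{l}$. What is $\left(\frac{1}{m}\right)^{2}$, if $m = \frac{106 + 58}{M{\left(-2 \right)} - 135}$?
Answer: $\frac{1792921}{2689600} \approx 0.66661$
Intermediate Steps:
$M{\left(l \right)} = - \frac{3}{l} + \frac{l}{5}$ ($M{\left(l \right)} = l \frac{1}{5} - \frac{3}{l} = \frac{l}{5} - \frac{3}{l} = - \frac{3}{l} + \frac{l}{5}$)
$m = - \frac{1640}{1339}$ ($m = \frac{106 + 58}{\left(- \frac{3}{-2} + \frac{1}{5} \left(-2\right)\right) - 135} = \frac{164}{\left(\left(-3\right) \left(- \frac{1}{2}\right) - \frac{2}{5}\right) - 135} = \frac{164}{\left(\frac{3}{2} - \frac{2}{5}\right) - 135} = \frac{164}{\frac{11}{10} - 135} = \frac{164}{- \frac{1339}{10}} = 164 \left(- \frac{10}{1339}\right) = - \frac{1640}{1339} \approx -1.2248$)
$\left(\frac{1}{m}\right)^{2} = \left(\frac{1}{- \frac{1640}{1339}}\right)^{2} = \left(- \frac{1339}{1640}\right)^{2} = \frac{1792921}{2689600}$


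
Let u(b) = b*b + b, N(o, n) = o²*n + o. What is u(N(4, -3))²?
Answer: 3579664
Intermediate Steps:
N(o, n) = o + n*o² (N(o, n) = n*o² + o = o + n*o²)
u(b) = b + b² (u(b) = b² + b = b + b²)
u(N(4, -3))² = ((4*(1 - 3*4))*(1 + 4*(1 - 3*4)))² = ((4*(1 - 12))*(1 + 4*(1 - 12)))² = ((4*(-11))*(1 + 4*(-11)))² = (-44*(1 - 44))² = (-44*(-43))² = 1892² = 3579664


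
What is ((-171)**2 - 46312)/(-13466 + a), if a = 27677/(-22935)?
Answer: 391523385/308870387 ≈ 1.2676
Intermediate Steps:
a = -27677/22935 (a = 27677*(-1/22935) = -27677/22935 ≈ -1.2068)
((-171)**2 - 46312)/(-13466 + a) = ((-171)**2 - 46312)/(-13466 - 27677/22935) = (29241 - 46312)/(-308870387/22935) = -17071*(-22935/308870387) = 391523385/308870387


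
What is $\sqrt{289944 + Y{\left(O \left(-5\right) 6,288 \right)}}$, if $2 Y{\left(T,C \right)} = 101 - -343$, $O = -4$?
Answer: $\sqrt{290166} \approx 538.67$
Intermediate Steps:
$Y{\left(T,C \right)} = 222$ ($Y{\left(T,C \right)} = \frac{101 - -343}{2} = \frac{101 + 343}{2} = \frac{1}{2} \cdot 444 = 222$)
$\sqrt{289944 + Y{\left(O \left(-5\right) 6,288 \right)}} = \sqrt{289944 + 222} = \sqrt{290166}$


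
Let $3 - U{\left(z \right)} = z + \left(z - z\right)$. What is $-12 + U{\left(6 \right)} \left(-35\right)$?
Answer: $93$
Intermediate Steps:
$U{\left(z \right)} = 3 - z$ ($U{\left(z \right)} = 3 - \left(z + \left(z - z\right)\right) = 3 - \left(z + 0\right) = 3 - z$)
$-12 + U{\left(6 \right)} \left(-35\right) = -12 + \left(3 - 6\right) \left(-35\right) = -12 - -105 = -12 + 105 = 93$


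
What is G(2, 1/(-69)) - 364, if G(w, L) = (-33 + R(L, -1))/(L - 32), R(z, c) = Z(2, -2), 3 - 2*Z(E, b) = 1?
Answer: -801868/2209 ≈ -363.00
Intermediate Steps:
Z(E, b) = 1 (Z(E, b) = 3/2 - ½*1 = 3/2 - ½ = 1)
R(z, c) = 1
G(w, L) = -32/(-32 + L) (G(w, L) = (-33 + 1)/(L - 32) = -32/(-32 + L))
G(2, 1/(-69)) - 364 = -32/(-32 + 1/(-69)) - 364 = -32/(-32 - 1/69) - 364 = -32/(-2209/69) - 364 = -32*(-69/2209) - 364 = 2208/2209 - 364 = -801868/2209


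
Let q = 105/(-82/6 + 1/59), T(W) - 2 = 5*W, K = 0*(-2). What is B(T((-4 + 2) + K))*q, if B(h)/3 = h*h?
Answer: -223020/151 ≈ -1477.0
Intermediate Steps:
K = 0
T(W) = 2 + 5*W
B(h) = 3*h² (B(h) = 3*(h*h) = 3*h²)
q = -18585/2416 (q = 105/(-82*⅙ + 1*(1/59)) = 105/(-41/3 + 1/59) = 105/(-2416/177) = 105*(-177/2416) = -18585/2416 ≈ -7.6925)
B(T((-4 + 2) + K))*q = (3*(2 + 5*((-4 + 2) + 0))²)*(-18585/2416) = (3*(2 + 5*(-2 + 0))²)*(-18585/2416) = (3*(2 + 5*(-2))²)*(-18585/2416) = (3*(2 - 10)²)*(-18585/2416) = (3*(-8)²)*(-18585/2416) = (3*64)*(-18585/2416) = 192*(-18585/2416) = -223020/151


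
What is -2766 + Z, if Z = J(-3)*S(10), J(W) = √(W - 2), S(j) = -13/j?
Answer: -2766 - 13*I*√5/10 ≈ -2766.0 - 2.9069*I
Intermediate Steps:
J(W) = √(-2 + W)
Z = -13*I*√5/10 (Z = √(-2 - 3)*(-13/10) = √(-5)*(-13*⅒) = (I*√5)*(-13/10) = -13*I*√5/10 ≈ -2.9069*I)
-2766 + Z = -2766 - 13*I*√5/10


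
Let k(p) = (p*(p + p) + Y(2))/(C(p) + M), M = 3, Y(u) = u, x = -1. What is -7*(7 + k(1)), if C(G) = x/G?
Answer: -63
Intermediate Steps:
C(G) = -1/G
k(p) = (2 + 2*p²)/(3 - 1/p) (k(p) = (p*(p + p) + 2)/(-1/p + 3) = (p*(2*p) + 2)/(3 - 1/p) = (2*p² + 2)/(3 - 1/p) = (2 + 2*p²)/(3 - 1/p))
-7*(7 + k(1)) = -7*(7 + 2*1*(1 + 1²)/(-1 + 3*1)) = -7*(7 + 2*1*(1 + 1)/(-1 + 3)) = -7*(7 + 2*1*2/2) = -7*(7 + 2*1*(½)*2) = -7*(7 + 2) = -7*9 = -63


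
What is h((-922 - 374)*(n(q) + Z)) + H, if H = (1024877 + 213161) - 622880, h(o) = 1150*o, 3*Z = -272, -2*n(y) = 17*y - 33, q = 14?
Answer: 288510758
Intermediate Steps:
n(y) = 33/2 - 17*y/2 (n(y) = -(17*y - 33)/2 = -(-33 + 17*y)/2 = 33/2 - 17*y/2)
Z = -272/3 (Z = (⅓)*(-272) = -272/3 ≈ -90.667)
H = 615158 (H = 1238038 - 622880 = 615158)
h((-922 - 374)*(n(q) + Z)) + H = 1150*((-922 - 374)*((33/2 - 17/2*14) - 272/3)) + 615158 = 1150*(-1296*((33/2 - 119) - 272/3)) + 615158 = 1150*(-1296*(-205/2 - 272/3)) + 615158 = 1150*(-1296*(-1159/6)) + 615158 = 1150*250344 + 615158 = 287895600 + 615158 = 288510758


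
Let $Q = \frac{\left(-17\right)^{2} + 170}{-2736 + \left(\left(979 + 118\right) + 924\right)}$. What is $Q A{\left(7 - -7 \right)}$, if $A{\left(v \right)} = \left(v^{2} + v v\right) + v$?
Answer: $- \frac{186354}{715} \approx -260.63$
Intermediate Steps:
$A{\left(v \right)} = v + 2 v^{2}$ ($A{\left(v \right)} = \left(v^{2} + v^{2}\right) + v = 2 v^{2} + v = v + 2 v^{2}$)
$Q = - \frac{459}{715}$ ($Q = \frac{289 + 170}{-2736 + \left(1097 + 924\right)} = \frac{459}{-2736 + 2021} = \frac{459}{-715} = 459 \left(- \frac{1}{715}\right) = - \frac{459}{715} \approx -0.64196$)
$Q A{\left(7 - -7 \right)} = - \frac{459 \left(7 - -7\right) \left(1 + 2 \left(7 - -7\right)\right)}{715} = - \frac{459 \left(7 + 7\right) \left(1 + 2 \left(7 + 7\right)\right)}{715} = - \frac{459 \cdot 14 \left(1 + 2 \cdot 14\right)}{715} = - \frac{459 \cdot 14 \left(1 + 28\right)}{715} = - \frac{459 \cdot 14 \cdot 29}{715} = \left(- \frac{459}{715}\right) 406 = - \frac{186354}{715}$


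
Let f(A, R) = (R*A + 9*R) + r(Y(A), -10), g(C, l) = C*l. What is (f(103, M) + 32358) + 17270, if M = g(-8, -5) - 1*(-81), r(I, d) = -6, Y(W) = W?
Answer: 63174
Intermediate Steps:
M = 121 (M = -8*(-5) - 1*(-81) = 40 + 81 = 121)
f(A, R) = -6 + 9*R + A*R (f(A, R) = (R*A + 9*R) - 6 = (A*R + 9*R) - 6 = (9*R + A*R) - 6 = -6 + 9*R + A*R)
(f(103, M) + 32358) + 17270 = ((-6 + 9*121 + 103*121) + 32358) + 17270 = ((-6 + 1089 + 12463) + 32358) + 17270 = (13546 + 32358) + 17270 = 45904 + 17270 = 63174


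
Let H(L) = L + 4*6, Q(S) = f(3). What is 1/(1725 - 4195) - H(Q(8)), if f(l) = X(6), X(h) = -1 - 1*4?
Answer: -46931/2470 ≈ -19.000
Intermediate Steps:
X(h) = -5 (X(h) = -1 - 4 = -5)
f(l) = -5
Q(S) = -5
H(L) = 24 + L (H(L) = L + 24 = 24 + L)
1/(1725 - 4195) - H(Q(8)) = 1/(1725 - 4195) - (24 - 5) = 1/(-2470) - 1*19 = -1/2470 - 19 = -46931/2470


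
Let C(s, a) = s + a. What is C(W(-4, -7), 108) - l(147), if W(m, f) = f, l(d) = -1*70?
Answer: 171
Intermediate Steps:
l(d) = -70
C(s, a) = a + s
C(W(-4, -7), 108) - l(147) = (108 - 7) - 1*(-70) = 101 + 70 = 171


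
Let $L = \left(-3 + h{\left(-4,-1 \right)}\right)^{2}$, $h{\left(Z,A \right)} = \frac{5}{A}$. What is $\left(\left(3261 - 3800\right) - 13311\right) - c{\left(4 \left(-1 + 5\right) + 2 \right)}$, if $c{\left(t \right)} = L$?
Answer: $-13914$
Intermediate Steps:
$L = 64$ ($L = \left(-3 + \frac{5}{-1}\right)^{2} = \left(-3 + 5 \left(-1\right)\right)^{2} = \left(-3 - 5\right)^{2} = \left(-8\right)^{2} = 64$)
$c{\left(t \right)} = 64$
$\left(\left(3261 - 3800\right) - 13311\right) - c{\left(4 \left(-1 + 5\right) + 2 \right)} = \left(\left(3261 - 3800\right) - 13311\right) - 64 = \left(-539 - 13311\right) - 64 = -13850 - 64 = -13914$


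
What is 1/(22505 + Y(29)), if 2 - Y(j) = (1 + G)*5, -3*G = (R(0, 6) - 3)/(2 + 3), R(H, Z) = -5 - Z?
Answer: 3/67492 ≈ 4.4450e-5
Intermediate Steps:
G = 14/15 (G = -((-5 - 1*6) - 3)/(3*(2 + 3)) = -((-5 - 6) - 3)/(3*5) = -(-11 - 3)/(3*5) = -(-14)/(3*5) = -1/3*(-14/5) = 14/15 ≈ 0.93333)
Y(j) = -23/3 (Y(j) = 2 - (1 + 14/15)*5 = 2 - 29*5/15 = 2 - 1*29/3 = 2 - 29/3 = -23/3)
1/(22505 + Y(29)) = 1/(22505 - 23/3) = 1/(67492/3) = 3/67492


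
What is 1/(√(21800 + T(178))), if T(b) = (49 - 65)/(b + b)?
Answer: √43169361/970098 ≈ 0.0067729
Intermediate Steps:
T(b) = -8/b (T(b) = -16*1/(2*b) = -8/b)
1/(√(21800 + T(178))) = 1/(√(21800 - 8/178)) = 1/(√(21800 - 8*1/178)) = 1/(√(21800 - 4/89)) = 1/(√(1940196/89)) = 1/(2*√43169361/89) = √43169361/970098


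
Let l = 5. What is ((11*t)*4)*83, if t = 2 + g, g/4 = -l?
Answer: -65736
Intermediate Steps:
g = -20 (g = 4*(-1*5) = 4*(-5) = -20)
t = -18 (t = 2 - 20 = -18)
((11*t)*4)*83 = ((11*(-18))*4)*83 = -198*4*83 = -792*83 = -65736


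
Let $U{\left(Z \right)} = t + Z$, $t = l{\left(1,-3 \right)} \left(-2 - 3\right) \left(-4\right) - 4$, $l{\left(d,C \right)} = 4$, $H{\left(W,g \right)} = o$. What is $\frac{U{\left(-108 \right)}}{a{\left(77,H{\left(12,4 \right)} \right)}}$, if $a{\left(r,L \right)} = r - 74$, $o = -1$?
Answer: $- \frac{32}{3} \approx -10.667$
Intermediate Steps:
$H{\left(W,g \right)} = -1$
$a{\left(r,L \right)} = -74 + r$ ($a{\left(r,L \right)} = r - 74 = -74 + r$)
$t = 76$ ($t = 4 \left(-2 - 3\right) \left(-4\right) - 4 = 4 \left(-5\right) \left(-4\right) - 4 = \left(-20\right) \left(-4\right) - 4 = 80 - 4 = 76$)
$U{\left(Z \right)} = 76 + Z$
$\frac{U{\left(-108 \right)}}{a{\left(77,H{\left(12,4 \right)} \right)}} = \frac{76 - 108}{-74 + 77} = - \frac{32}{3}$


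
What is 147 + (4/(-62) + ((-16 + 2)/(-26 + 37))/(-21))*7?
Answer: 150353/1023 ≈ 146.97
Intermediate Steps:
147 + (4/(-62) + ((-16 + 2)/(-26 + 37))/(-21))*7 = 147 + (4*(-1/62) - 14/11*(-1/21))*7 = 147 + (-2/31 - 14*1/11*(-1/21))*7 = 147 + (-2/31 - 14/11*(-1/21))*7 = 147 + (-2/31 + 2/33)*7 = 147 - 4/1023*7 = 147 - 28/1023 = 150353/1023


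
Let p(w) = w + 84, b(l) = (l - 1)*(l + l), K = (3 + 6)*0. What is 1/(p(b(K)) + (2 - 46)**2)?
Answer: 1/2020 ≈ 0.00049505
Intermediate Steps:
K = 0 (K = 9*0 = 0)
b(l) = 2*l*(-1 + l) (b(l) = (-1 + l)*(2*l) = 2*l*(-1 + l))
p(w) = 84 + w
1/(p(b(K)) + (2 - 46)**2) = 1/((84 + 2*0*(-1 + 0)) + (2 - 46)**2) = 1/((84 + 2*0*(-1)) + (-44)**2) = 1/((84 + 0) + 1936) = 1/(84 + 1936) = 1/2020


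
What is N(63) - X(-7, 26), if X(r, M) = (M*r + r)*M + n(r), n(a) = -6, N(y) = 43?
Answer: 4963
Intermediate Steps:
X(r, M) = -6 + M*(r + M*r) (X(r, M) = (M*r + r)*M - 6 = (r + M*r)*M - 6 = M*(r + M*r) - 6 = -6 + M*(r + M*r))
N(63) - X(-7, 26) = 43 - (-6 + 26*(-7) - 7*26²) = 43 - (-6 - 182 - 7*676) = 43 - (-6 - 182 - 4732) = 43 - 1*(-4920) = 43 + 4920 = 4963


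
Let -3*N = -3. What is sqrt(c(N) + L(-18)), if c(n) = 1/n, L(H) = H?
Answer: I*sqrt(17) ≈ 4.1231*I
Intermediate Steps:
N = 1 (N = -1/3*(-3) = 1)
sqrt(c(N) + L(-18)) = sqrt(1/1 - 18) = sqrt(1 - 18) = sqrt(-17) = I*sqrt(17)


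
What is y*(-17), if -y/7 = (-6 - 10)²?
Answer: 30464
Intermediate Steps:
y = -1792 (y = -7*(-6 - 10)² = -7*(-16)² = -7*256 = -1792)
y*(-17) = -1792*(-17) = 30464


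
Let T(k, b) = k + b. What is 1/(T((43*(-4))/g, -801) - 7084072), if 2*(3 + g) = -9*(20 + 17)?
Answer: -339/2401771603 ≈ -1.4115e-7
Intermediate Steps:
g = -339/2 (g = -3 + (-9*(20 + 17))/2 = -3 + (-9*37)/2 = -3 + (½)*(-333) = -3 - 333/2 = -339/2 ≈ -169.50)
T(k, b) = b + k
1/(T((43*(-4))/g, -801) - 7084072) = 1/((-801 + (43*(-4))/(-339/2)) - 7084072) = 1/((-801 - 172*(-2/339)) - 7084072) = 1/((-801 + 344/339) - 7084072) = 1/(-271195/339 - 7084072) = 1/(-2401771603/339) = -339/2401771603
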